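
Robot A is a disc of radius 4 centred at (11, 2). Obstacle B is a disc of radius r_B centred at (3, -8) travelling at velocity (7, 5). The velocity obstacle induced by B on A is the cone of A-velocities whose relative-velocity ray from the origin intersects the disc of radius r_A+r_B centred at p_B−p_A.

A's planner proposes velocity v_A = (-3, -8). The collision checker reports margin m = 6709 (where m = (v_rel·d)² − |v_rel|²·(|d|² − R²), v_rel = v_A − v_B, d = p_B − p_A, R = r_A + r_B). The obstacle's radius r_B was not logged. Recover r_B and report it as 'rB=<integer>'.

m = 6709
d = (-8, -10);  v_rel = (-10, -13),  |v_rel|² = 269
v_rel×d = (-10)·(-10) − (-13)·(-8) = -4
since m = R²·269 − (-4)²:  R² = (16 + 6709) / 269 = 25
R = √25 = 5  ⇒  r_B = 5 − 4 = 1

rB=1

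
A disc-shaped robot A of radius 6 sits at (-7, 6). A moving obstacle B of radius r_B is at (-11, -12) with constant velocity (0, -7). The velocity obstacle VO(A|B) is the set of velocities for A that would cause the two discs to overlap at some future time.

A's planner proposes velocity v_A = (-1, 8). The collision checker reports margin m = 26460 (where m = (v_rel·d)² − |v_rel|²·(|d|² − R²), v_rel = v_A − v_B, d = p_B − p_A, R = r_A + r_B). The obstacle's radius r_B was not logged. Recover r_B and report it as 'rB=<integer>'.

m = 26460
d = (-4, -18);  v_rel = (-1, 15),  |v_rel|² = 226
v_rel×d = (-1)·(-18) − (15)·(-4) = 78
since m = R²·226 − 78²:  R² = (6084 + 26460) / 226 = 144
R = √144 = 12  ⇒  r_B = 12 − 6 = 6

rB=6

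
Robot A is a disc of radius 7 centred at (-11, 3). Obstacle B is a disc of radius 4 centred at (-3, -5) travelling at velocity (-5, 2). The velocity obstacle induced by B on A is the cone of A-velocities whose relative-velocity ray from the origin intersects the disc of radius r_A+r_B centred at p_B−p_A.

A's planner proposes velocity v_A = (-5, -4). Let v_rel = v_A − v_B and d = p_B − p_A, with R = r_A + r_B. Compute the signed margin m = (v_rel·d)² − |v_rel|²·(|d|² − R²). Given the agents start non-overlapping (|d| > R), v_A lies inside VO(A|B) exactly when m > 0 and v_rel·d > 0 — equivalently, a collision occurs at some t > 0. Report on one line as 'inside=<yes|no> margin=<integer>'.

d = (8, -8),  |d|² = 128;  R = 7+4 = 11,  c = 128−11² = 7
v_rel = (0, -6),  |v_rel|² = 36;  v_rel·d = (0)·(8) + (-6)·(-8) = 48
36·t² − 96·t + 7 = 0  ⇒  m = 48² − 36·7 = 2052
m = 2052 > 0,  v_rel·d = 48 > 0  ⇒  inside

inside=yes margin=2052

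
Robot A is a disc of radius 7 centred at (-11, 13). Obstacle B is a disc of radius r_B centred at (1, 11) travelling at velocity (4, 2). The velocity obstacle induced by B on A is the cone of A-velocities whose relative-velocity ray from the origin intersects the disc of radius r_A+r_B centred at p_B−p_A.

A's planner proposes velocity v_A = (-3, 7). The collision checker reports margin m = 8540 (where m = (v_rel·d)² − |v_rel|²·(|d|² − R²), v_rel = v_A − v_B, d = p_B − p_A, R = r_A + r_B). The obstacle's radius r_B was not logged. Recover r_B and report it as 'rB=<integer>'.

m = 8540
d = (12, -2);  v_rel = (-7, 5),  |v_rel|² = 74
v_rel×d = (-7)·(-2) − (5)·(12) = -46
since m = R²·74 − (-46)²:  R² = (2116 + 8540) / 74 = 144
R = √144 = 12  ⇒  r_B = 12 − 7 = 5

rB=5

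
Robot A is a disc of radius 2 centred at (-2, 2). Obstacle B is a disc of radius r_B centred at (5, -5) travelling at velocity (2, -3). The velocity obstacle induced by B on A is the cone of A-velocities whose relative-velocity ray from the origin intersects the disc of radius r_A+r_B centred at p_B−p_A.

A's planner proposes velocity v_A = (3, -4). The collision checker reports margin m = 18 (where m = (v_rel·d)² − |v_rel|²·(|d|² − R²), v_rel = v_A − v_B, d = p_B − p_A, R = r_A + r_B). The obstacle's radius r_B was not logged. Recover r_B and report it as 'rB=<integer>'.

m = 18
d = (7, -7);  v_rel = (1, -1),  |v_rel|² = 2
v_rel×d = (1)·(-7) − (-1)·(7) = 0
since m = R²·2 − 0²:  R² = (0 + 18) / 2 = 9
R = √9 = 3  ⇒  r_B = 3 − 2 = 1

rB=1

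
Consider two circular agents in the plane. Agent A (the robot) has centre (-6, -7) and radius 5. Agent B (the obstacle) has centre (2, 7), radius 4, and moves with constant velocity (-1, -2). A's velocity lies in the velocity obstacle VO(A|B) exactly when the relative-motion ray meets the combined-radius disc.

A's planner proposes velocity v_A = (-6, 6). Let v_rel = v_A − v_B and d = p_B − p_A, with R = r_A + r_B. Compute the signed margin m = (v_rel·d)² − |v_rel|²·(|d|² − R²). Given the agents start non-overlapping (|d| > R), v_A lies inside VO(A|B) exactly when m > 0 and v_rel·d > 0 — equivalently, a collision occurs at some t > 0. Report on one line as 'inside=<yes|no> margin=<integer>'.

d = (8, 14),  |d|² = 260;  R = 5+4 = 9,  c = 260−9² = 179
v_rel = (-5, 8),  |v_rel|² = 89;  v_rel·d = (-5)·(8) + (8)·(14) = 72
89·t² − 144·t + 179 = 0  ⇒  m = 72² − 89·179 = -10747
m = -10747 < 0,  v_rel·d = 72 > 0  ⇒  outside

inside=no margin=-10747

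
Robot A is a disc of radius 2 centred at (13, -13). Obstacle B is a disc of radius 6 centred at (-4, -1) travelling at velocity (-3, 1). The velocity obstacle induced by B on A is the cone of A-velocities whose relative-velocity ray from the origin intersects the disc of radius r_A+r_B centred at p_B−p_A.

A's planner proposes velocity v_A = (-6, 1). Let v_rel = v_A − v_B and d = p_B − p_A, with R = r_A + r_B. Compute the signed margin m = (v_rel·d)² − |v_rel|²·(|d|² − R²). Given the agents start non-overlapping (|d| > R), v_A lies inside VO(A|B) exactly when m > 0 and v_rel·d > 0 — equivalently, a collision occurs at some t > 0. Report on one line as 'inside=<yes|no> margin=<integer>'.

d = (-17, 12),  |d|² = 433;  R = 2+6 = 8,  c = 433−8² = 369
v_rel = (-3, 0),  |v_rel|² = 9;  v_rel·d = (-3)·(-17) + (0)·(12) = 51
9·t² − 102·t + 369 = 0  ⇒  m = 51² − 9·369 = -720
m = -720 < 0,  v_rel·d = 51 > 0  ⇒  outside

inside=no margin=-720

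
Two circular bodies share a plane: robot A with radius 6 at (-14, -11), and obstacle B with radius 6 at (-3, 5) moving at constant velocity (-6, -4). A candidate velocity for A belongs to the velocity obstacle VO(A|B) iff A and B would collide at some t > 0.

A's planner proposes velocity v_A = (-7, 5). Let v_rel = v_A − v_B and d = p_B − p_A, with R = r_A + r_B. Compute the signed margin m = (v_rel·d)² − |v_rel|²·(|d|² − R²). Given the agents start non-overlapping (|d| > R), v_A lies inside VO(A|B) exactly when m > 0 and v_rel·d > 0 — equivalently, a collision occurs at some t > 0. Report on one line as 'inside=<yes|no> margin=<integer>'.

d = (11, 16),  |d|² = 377;  R = 6+6 = 12,  c = 377−12² = 233
v_rel = (-1, 9),  |v_rel|² = 82;  v_rel·d = (-1)·(11) + (9)·(16) = 133
82·t² − 266·t + 233 = 0  ⇒  m = 133² − 82·233 = -1417
m = -1417 < 0,  v_rel·d = 133 > 0  ⇒  outside

inside=no margin=-1417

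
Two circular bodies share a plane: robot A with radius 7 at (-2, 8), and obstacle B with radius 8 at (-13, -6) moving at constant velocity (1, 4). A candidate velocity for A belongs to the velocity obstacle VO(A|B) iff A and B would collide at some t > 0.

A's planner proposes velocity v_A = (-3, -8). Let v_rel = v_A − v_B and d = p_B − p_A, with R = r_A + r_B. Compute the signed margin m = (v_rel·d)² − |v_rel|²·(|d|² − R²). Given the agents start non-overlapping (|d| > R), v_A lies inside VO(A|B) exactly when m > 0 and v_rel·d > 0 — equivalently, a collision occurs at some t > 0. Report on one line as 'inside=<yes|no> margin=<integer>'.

d = (-11, -14),  |d|² = 317;  R = 7+8 = 15,  c = 317−15² = 92
v_rel = (-4, -12),  |v_rel|² = 160;  v_rel·d = (-4)·(-11) + (-12)·(-14) = 212
160·t² − 424·t + 92 = 0  ⇒  m = 212² − 160·92 = 30224
m = 30224 > 0,  v_rel·d = 212 > 0  ⇒  inside

inside=yes margin=30224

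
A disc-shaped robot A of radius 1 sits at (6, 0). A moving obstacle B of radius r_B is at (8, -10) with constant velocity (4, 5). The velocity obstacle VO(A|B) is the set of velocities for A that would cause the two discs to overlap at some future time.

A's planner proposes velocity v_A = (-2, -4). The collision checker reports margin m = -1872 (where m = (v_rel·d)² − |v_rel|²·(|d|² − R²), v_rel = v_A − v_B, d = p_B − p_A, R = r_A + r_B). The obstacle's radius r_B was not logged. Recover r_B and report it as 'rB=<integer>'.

m = -1872
d = (2, -10);  v_rel = (-6, -9),  |v_rel|² = 117
v_rel×d = (-6)·(-10) − (-9)·(2) = 78
since m = R²·117 − 78²:  R² = (6084 + -1872) / 117 = 36
R = √36 = 6  ⇒  r_B = 6 − 1 = 5

rB=5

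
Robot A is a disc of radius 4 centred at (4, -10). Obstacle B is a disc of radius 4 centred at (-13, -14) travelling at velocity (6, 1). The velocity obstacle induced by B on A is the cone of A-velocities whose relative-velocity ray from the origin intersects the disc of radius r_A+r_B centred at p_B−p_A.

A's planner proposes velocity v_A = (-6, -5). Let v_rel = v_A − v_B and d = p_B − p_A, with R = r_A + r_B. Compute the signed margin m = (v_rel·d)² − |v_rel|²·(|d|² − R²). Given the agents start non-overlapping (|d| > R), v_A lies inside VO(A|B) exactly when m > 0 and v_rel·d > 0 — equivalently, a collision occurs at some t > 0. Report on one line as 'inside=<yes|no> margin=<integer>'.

d = (-17, -4),  |d|² = 305;  R = 4+4 = 8,  c = 305−8² = 241
v_rel = (-12, -6),  |v_rel|² = 180;  v_rel·d = (-12)·(-17) + (-6)·(-4) = 228
180·t² − 456·t + 241 = 0  ⇒  m = 228² − 180·241 = 8604
m = 8604 > 0,  v_rel·d = 228 > 0  ⇒  inside

inside=yes margin=8604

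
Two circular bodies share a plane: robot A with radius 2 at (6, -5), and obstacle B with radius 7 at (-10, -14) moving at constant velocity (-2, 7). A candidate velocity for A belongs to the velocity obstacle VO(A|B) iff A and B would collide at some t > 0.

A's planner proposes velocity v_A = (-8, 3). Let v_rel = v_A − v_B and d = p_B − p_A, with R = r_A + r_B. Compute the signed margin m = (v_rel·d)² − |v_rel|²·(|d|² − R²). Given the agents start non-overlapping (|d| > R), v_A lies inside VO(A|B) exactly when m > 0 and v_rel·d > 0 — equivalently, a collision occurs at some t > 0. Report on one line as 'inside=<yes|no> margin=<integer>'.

d = (-16, -9),  |d|² = 337;  R = 2+7 = 9,  c = 337−9² = 256
v_rel = (-6, -4),  |v_rel|² = 52;  v_rel·d = (-6)·(-16) + (-4)·(-9) = 132
52·t² − 264·t + 256 = 0  ⇒  m = 132² − 52·256 = 4112
m = 4112 > 0,  v_rel·d = 132 > 0  ⇒  inside

inside=yes margin=4112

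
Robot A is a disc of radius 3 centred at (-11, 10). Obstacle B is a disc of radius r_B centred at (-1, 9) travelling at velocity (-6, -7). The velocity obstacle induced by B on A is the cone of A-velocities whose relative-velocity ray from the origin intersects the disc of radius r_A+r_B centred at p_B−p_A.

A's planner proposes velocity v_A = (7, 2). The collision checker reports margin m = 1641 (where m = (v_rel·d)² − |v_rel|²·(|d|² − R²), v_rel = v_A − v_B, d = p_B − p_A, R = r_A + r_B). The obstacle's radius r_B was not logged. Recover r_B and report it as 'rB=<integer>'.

m = 1641
d = (10, -1);  v_rel = (13, 9),  |v_rel|² = 250
v_rel×d = (13)·(-1) − (9)·(10) = -103
since m = R²·250 − (-103)²:  R² = (10609 + 1641) / 250 = 49
R = √49 = 7  ⇒  r_B = 7 − 3 = 4

rB=4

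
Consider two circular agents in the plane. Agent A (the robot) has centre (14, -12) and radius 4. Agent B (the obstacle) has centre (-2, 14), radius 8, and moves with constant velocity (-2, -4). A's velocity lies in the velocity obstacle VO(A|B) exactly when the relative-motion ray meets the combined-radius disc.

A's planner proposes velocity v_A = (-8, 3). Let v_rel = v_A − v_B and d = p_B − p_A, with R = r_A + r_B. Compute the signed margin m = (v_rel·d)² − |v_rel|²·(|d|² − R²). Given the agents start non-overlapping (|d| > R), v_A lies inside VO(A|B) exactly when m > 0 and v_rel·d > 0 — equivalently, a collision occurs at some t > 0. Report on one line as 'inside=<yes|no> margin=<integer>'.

d = (-16, 26),  |d|² = 932;  R = 4+8 = 12,  c = 932−12² = 788
v_rel = (-6, 7),  |v_rel|² = 85;  v_rel·d = (-6)·(-16) + (7)·(26) = 278
85·t² − 556·t + 788 = 0  ⇒  m = 278² − 85·788 = 10304
m = 10304 > 0,  v_rel·d = 278 > 0  ⇒  inside

inside=yes margin=10304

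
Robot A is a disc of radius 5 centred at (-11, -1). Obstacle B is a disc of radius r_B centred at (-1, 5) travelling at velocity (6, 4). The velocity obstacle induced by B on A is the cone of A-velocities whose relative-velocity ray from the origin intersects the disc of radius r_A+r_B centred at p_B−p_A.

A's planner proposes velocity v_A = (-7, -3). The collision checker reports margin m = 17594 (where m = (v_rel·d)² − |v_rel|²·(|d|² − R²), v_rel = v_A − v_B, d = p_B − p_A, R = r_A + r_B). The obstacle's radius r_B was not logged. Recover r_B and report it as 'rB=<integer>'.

m = 17594
d = (10, 6);  v_rel = (-13, -7),  |v_rel|² = 218
v_rel×d = (-13)·(6) − (-7)·(10) = -8
since m = R²·218 − (-8)²:  R² = (64 + 17594) / 218 = 81
R = √81 = 9  ⇒  r_B = 9 − 5 = 4

rB=4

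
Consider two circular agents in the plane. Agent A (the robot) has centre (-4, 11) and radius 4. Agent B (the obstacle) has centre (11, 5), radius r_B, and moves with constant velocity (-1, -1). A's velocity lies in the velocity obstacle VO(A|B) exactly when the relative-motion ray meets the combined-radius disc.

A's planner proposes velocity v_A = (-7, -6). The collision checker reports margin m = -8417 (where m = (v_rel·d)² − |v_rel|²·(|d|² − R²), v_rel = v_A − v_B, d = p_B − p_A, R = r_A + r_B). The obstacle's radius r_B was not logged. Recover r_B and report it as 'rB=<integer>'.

m = -8417
d = (15, -6);  v_rel = (-6, -5),  |v_rel|² = 61
v_rel×d = (-6)·(-6) − (-5)·(15) = 111
since m = R²·61 − 111²:  R² = (12321 + -8417) / 61 = 64
R = √64 = 8  ⇒  r_B = 8 − 4 = 4

rB=4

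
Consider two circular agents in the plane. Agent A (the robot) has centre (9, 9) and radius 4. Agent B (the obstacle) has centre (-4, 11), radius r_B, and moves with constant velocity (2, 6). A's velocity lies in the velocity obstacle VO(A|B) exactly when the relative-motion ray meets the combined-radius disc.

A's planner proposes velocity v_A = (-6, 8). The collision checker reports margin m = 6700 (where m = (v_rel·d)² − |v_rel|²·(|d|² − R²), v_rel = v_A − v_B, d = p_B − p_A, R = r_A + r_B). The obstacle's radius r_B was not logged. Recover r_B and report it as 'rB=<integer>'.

m = 6700
d = (-13, 2);  v_rel = (-8, 2),  |v_rel|² = 68
v_rel×d = (-8)·(2) − (2)·(-13) = 10
since m = R²·68 − 10²:  R² = (100 + 6700) / 68 = 100
R = √100 = 10  ⇒  r_B = 10 − 4 = 6

rB=6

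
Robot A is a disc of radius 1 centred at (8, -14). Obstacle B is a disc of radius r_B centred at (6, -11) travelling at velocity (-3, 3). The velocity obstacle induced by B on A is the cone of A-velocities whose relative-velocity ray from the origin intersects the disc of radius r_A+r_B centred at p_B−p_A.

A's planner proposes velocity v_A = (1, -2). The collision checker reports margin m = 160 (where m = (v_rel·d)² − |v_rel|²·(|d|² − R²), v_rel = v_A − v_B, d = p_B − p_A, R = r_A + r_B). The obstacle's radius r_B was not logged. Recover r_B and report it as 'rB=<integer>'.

m = 160
d = (-2, 3);  v_rel = (4, -5),  |v_rel|² = 41
v_rel×d = (4)·(3) − (-5)·(-2) = 2
since m = R²·41 − 2²:  R² = (4 + 160) / 41 = 4
R = √4 = 2  ⇒  r_B = 2 − 1 = 1

rB=1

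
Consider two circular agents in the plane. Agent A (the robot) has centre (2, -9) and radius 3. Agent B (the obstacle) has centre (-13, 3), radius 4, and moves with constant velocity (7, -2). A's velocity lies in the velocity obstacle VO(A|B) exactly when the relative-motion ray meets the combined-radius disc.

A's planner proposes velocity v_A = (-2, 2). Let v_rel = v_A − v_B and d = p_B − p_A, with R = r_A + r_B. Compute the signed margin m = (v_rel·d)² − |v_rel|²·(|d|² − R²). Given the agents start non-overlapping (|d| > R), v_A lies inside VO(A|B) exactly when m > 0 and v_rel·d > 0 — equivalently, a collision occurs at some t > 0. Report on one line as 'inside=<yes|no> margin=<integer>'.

d = (-15, 12),  |d|² = 369;  R = 3+4 = 7,  c = 369−7² = 320
v_rel = (-9, 4),  |v_rel|² = 97;  v_rel·d = (-9)·(-15) + (4)·(12) = 183
97·t² − 366·t + 320 = 0  ⇒  m = 183² − 97·320 = 2449
m = 2449 > 0,  v_rel·d = 183 > 0  ⇒  inside

inside=yes margin=2449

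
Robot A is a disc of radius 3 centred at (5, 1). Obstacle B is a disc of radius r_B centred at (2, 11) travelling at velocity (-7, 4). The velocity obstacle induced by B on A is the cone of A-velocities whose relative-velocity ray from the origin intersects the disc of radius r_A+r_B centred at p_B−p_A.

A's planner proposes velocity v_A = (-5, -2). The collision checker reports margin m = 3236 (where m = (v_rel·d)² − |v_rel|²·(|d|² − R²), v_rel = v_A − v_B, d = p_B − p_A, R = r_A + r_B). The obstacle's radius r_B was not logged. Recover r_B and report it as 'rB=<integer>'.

m = 3236
d = (-3, 10);  v_rel = (2, -6),  |v_rel|² = 40
v_rel×d = (2)·(10) − (-6)·(-3) = 2
since m = R²·40 − 2²:  R² = (4 + 3236) / 40 = 81
R = √81 = 9  ⇒  r_B = 9 − 3 = 6

rB=6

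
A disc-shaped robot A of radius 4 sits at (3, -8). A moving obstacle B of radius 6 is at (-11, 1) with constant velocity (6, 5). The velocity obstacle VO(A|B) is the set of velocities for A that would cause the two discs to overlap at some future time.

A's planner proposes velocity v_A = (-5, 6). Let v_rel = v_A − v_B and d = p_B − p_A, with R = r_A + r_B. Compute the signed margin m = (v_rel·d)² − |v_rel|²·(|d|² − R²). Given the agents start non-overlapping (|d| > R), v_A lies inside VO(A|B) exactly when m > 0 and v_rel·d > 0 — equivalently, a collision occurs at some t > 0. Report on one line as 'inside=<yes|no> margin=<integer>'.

d = (-14, 9),  |d|² = 277;  R = 4+6 = 10,  c = 277−10² = 177
v_rel = (-11, 1),  |v_rel|² = 122;  v_rel·d = (-11)·(-14) + (1)·(9) = 163
122·t² − 326·t + 177 = 0  ⇒  m = 163² − 122·177 = 4975
m = 4975 > 0,  v_rel·d = 163 > 0  ⇒  inside

inside=yes margin=4975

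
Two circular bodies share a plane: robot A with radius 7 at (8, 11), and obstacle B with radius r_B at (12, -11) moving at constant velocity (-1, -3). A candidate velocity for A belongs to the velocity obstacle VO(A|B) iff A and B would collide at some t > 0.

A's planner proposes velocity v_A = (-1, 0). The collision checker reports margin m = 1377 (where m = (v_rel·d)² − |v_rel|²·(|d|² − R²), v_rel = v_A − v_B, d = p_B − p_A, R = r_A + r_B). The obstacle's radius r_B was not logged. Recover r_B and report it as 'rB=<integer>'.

m = 1377
d = (4, -22);  v_rel = (0, 3),  |v_rel|² = 9
v_rel×d = (0)·(-22) − (3)·(4) = -12
since m = R²·9 − (-12)²:  R² = (144 + 1377) / 9 = 169
R = √169 = 13  ⇒  r_B = 13 − 7 = 6

rB=6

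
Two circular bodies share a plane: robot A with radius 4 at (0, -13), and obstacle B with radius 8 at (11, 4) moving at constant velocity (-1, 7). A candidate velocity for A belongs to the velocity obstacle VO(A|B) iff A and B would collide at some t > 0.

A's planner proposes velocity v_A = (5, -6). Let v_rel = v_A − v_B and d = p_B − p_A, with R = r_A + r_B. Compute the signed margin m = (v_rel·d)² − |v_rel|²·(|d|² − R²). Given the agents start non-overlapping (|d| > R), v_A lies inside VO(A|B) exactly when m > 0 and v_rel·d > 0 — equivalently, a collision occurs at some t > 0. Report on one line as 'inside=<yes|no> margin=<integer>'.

d = (11, 17),  |d|² = 410;  R = 4+8 = 12,  c = 410−12² = 266
v_rel = (6, -13),  |v_rel|² = 205;  v_rel·d = (6)·(11) + (-13)·(17) = -155
205·t² + 310·t + 266 = 0  ⇒  m = (-155)² − 205·266 = -30505
m = -30505 < 0,  v_rel·d = -155 < 0  ⇒  outside

inside=no margin=-30505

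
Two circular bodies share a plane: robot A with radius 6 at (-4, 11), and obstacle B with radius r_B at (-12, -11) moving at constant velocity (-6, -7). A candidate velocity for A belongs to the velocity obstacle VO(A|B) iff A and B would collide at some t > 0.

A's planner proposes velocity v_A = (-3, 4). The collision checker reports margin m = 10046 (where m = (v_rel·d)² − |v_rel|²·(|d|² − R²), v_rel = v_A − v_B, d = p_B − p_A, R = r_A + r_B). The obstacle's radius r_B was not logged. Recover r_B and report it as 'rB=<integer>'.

m = 10046
d = (-8, -22);  v_rel = (3, 11),  |v_rel|² = 130
v_rel×d = (3)·(-22) − (11)·(-8) = 22
since m = R²·130 − 22²:  R² = (484 + 10046) / 130 = 81
R = √81 = 9  ⇒  r_B = 9 − 6 = 3

rB=3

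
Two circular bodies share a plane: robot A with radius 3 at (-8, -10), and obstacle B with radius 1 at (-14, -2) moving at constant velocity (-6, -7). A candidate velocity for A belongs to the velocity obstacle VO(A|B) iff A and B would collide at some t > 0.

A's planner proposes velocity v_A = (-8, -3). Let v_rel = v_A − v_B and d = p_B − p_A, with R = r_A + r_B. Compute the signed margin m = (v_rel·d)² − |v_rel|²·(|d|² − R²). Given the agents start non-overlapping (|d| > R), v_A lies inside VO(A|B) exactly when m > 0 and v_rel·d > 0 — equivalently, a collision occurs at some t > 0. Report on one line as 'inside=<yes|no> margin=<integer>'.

d = (-6, 8),  |d|² = 100;  R = 3+1 = 4,  c = 100−4² = 84
v_rel = (-2, 4),  |v_rel|² = 20;  v_rel·d = (-2)·(-6) + (4)·(8) = 44
20·t² − 88·t + 84 = 0  ⇒  m = 44² − 20·84 = 256
m = 256 > 0,  v_rel·d = 44 > 0  ⇒  inside

inside=yes margin=256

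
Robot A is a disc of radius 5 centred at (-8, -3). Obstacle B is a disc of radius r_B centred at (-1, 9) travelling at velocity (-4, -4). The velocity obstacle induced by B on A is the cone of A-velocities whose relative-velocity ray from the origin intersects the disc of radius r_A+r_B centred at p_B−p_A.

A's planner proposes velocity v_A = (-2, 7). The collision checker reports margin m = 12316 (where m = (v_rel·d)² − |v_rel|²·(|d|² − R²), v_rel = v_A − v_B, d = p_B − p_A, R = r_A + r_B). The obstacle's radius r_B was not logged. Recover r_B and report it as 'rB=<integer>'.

m = 12316
d = (7, 12);  v_rel = (2, 11),  |v_rel|² = 125
v_rel×d = (2)·(12) − (11)·(7) = -53
since m = R²·125 − (-53)²:  R² = (2809 + 12316) / 125 = 121
R = √121 = 11  ⇒  r_B = 11 − 5 = 6

rB=6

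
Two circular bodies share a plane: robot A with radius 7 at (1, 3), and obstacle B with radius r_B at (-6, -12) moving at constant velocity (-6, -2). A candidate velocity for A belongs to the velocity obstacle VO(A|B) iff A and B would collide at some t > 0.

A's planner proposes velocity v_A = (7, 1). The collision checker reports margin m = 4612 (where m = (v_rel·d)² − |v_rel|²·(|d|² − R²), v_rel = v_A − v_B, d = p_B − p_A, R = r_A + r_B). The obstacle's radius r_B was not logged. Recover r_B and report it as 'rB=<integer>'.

m = 4612
d = (-7, -15);  v_rel = (13, 3),  |v_rel|² = 178
v_rel×d = (13)·(-15) − (3)·(-7) = -174
since m = R²·178 − (-174)²:  R² = (30276 + 4612) / 178 = 196
R = √196 = 14  ⇒  r_B = 14 − 7 = 7

rB=7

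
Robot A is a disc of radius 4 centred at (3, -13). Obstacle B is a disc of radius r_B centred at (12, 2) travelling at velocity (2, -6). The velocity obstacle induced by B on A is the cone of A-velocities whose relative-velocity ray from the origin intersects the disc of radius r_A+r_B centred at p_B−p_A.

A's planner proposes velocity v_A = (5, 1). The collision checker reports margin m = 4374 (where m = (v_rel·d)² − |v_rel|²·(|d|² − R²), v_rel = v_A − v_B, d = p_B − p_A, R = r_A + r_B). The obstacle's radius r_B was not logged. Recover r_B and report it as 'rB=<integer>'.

m = 4374
d = (9, 15);  v_rel = (3, 7),  |v_rel|² = 58
v_rel×d = (3)·(15) − (7)·(9) = -18
since m = R²·58 − (-18)²:  R² = (324 + 4374) / 58 = 81
R = √81 = 9  ⇒  r_B = 9 − 4 = 5

rB=5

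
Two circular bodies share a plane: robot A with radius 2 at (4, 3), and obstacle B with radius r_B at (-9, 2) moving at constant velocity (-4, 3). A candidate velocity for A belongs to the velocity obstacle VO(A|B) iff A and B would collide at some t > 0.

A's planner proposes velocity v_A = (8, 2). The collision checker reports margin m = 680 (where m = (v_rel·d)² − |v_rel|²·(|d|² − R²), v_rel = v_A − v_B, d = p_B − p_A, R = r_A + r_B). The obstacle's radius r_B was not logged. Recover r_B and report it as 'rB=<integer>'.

m = 680
d = (-13, -1);  v_rel = (12, -1),  |v_rel|² = 145
v_rel×d = (12)·(-1) − (-1)·(-13) = -25
since m = R²·145 − (-25)²:  R² = (625 + 680) / 145 = 9
R = √9 = 3  ⇒  r_B = 3 − 2 = 1

rB=1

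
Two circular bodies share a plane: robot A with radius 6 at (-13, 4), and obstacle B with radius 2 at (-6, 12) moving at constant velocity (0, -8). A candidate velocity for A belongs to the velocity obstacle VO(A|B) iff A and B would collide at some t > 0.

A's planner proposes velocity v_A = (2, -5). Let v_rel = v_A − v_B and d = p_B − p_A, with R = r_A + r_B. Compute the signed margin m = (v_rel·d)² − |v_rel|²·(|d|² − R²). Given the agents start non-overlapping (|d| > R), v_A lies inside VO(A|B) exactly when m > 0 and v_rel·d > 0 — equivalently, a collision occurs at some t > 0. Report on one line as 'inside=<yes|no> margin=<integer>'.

d = (7, 8),  |d|² = 113;  R = 6+2 = 8,  c = 113−8² = 49
v_rel = (2, 3),  |v_rel|² = 13;  v_rel·d = (2)·(7) + (3)·(8) = 38
13·t² − 76·t + 49 = 0  ⇒  m = 38² − 13·49 = 807
m = 807 > 0,  v_rel·d = 38 > 0  ⇒  inside

inside=yes margin=807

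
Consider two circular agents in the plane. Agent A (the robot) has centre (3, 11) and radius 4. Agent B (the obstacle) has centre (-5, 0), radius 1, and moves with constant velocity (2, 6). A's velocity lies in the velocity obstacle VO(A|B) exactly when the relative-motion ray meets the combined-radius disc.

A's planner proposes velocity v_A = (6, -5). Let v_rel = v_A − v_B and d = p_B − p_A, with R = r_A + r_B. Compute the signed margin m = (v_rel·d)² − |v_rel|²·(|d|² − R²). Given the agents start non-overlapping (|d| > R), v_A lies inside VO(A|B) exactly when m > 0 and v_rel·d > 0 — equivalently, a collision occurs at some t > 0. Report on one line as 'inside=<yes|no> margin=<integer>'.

d = (-8, -11),  |d|² = 185;  R = 4+1 = 5,  c = 185−5² = 160
v_rel = (4, -11),  |v_rel|² = 137;  v_rel·d = (4)·(-8) + (-11)·(-11) = 89
137·t² − 178·t + 160 = 0  ⇒  m = 89² − 137·160 = -13999
m = -13999 < 0,  v_rel·d = 89 > 0  ⇒  outside

inside=no margin=-13999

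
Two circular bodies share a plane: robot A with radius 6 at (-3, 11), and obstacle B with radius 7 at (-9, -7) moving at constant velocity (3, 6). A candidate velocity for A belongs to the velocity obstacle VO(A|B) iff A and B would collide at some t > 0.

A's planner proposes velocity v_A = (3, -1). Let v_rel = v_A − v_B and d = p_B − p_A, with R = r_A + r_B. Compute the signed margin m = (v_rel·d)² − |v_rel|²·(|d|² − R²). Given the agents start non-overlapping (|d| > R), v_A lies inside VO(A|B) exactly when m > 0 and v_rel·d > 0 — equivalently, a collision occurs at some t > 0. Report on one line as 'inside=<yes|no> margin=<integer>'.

d = (-6, -18),  |d|² = 360;  R = 6+7 = 13,  c = 360−13² = 191
v_rel = (0, -7),  |v_rel|² = 49;  v_rel·d = (0)·(-6) + (-7)·(-18) = 126
49·t² − 252·t + 191 = 0  ⇒  m = 126² − 49·191 = 6517
m = 6517 > 0,  v_rel·d = 126 > 0  ⇒  inside

inside=yes margin=6517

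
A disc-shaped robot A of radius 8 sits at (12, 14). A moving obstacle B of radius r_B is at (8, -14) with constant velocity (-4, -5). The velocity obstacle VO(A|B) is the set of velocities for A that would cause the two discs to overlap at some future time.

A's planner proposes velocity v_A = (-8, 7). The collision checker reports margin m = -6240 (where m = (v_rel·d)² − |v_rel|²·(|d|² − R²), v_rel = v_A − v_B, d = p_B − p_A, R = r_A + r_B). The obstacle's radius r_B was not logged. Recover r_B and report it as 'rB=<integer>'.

m = -6240
d = (-4, -28);  v_rel = (-4, 12),  |v_rel|² = 160
v_rel×d = (-4)·(-28) − (12)·(-4) = 160
since m = R²·160 − 160²:  R² = (25600 + -6240) / 160 = 121
R = √121 = 11  ⇒  r_B = 11 − 8 = 3

rB=3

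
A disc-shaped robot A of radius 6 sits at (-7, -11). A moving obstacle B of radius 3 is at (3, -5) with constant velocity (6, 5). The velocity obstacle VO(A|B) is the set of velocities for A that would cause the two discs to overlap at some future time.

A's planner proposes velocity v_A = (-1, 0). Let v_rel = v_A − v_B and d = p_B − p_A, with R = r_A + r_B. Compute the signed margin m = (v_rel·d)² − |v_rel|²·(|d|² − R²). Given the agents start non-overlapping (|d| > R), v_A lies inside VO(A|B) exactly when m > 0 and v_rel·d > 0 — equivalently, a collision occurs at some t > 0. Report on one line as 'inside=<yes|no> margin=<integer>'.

d = (10, 6),  |d|² = 136;  R = 6+3 = 9,  c = 136−9² = 55
v_rel = (-7, -5),  |v_rel|² = 74;  v_rel·d = (-7)·(10) + (-5)·(6) = -100
74·t² + 200·t + 55 = 0  ⇒  m = (-100)² − 74·55 = 5930
m = 5930 > 0,  v_rel·d = -100 < 0  ⇒  outside

inside=no margin=5930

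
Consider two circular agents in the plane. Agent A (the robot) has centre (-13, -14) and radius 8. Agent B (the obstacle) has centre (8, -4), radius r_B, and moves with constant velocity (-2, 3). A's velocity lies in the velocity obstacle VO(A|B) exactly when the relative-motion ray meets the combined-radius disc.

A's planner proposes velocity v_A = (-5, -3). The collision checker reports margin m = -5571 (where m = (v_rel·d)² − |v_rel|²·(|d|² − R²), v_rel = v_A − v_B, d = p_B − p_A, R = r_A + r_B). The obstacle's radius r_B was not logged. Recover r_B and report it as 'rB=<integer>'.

m = -5571
d = (21, 10);  v_rel = (-3, -6),  |v_rel|² = 45
v_rel×d = (-3)·(10) − (-6)·(21) = 96
since m = R²·45 − 96²:  R² = (9216 + -5571) / 45 = 81
R = √81 = 9  ⇒  r_B = 9 − 8 = 1

rB=1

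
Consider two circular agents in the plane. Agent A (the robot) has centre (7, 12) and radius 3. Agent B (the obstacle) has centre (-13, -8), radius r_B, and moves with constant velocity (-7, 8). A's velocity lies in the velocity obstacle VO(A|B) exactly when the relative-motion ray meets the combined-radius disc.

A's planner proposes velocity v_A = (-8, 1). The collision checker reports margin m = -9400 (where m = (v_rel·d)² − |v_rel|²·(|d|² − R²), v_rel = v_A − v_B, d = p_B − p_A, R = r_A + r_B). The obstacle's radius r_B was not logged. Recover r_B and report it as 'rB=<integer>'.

m = -9400
d = (-20, -20);  v_rel = (-1, -7),  |v_rel|² = 50
v_rel×d = (-1)·(-20) − (-7)·(-20) = -120
since m = R²·50 − (-120)²:  R² = (14400 + -9400) / 50 = 100
R = √100 = 10  ⇒  r_B = 10 − 3 = 7

rB=7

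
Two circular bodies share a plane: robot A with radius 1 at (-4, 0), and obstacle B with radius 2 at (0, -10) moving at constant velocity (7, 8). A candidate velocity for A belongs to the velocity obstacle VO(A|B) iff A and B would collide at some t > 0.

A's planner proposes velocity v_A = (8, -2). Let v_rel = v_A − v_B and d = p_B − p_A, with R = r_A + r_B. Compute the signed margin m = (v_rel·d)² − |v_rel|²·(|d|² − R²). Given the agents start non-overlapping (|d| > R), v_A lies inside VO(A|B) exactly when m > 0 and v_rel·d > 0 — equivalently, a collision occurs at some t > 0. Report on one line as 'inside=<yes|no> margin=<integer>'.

d = (4, -10),  |d|² = 116;  R = 1+2 = 3,  c = 116−3² = 107
v_rel = (1, -10),  |v_rel|² = 101;  v_rel·d = (1)·(4) + (-10)·(-10) = 104
101·t² − 208·t + 107 = 0  ⇒  m = 104² − 101·107 = 9
m = 9 > 0,  v_rel·d = 104 > 0  ⇒  inside

inside=yes margin=9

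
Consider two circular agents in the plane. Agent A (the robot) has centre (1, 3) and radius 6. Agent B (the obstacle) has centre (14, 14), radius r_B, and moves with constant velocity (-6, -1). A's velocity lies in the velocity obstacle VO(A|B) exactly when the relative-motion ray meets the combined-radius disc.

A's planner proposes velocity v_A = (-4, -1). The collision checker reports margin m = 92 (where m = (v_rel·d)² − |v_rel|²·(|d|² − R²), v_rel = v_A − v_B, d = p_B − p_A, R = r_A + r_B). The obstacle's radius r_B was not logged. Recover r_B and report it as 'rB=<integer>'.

m = 92
d = (13, 11);  v_rel = (2, 0),  |v_rel|² = 4
v_rel×d = (2)·(11) − (0)·(13) = 22
since m = R²·4 − 22²:  R² = (484 + 92) / 4 = 144
R = √144 = 12  ⇒  r_B = 12 − 6 = 6

rB=6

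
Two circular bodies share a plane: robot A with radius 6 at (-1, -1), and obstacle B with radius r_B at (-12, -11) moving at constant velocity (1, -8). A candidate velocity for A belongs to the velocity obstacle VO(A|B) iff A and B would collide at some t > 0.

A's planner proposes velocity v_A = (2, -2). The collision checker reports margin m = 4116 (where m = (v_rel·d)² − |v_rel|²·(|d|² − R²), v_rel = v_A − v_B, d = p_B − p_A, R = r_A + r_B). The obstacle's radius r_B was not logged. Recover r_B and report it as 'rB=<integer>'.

m = 4116
d = (-11, -10);  v_rel = (1, 6),  |v_rel|² = 37
v_rel×d = (1)·(-10) − (6)·(-11) = 56
since m = R²·37 − 56²:  R² = (3136 + 4116) / 37 = 196
R = √196 = 14  ⇒  r_B = 14 − 6 = 8

rB=8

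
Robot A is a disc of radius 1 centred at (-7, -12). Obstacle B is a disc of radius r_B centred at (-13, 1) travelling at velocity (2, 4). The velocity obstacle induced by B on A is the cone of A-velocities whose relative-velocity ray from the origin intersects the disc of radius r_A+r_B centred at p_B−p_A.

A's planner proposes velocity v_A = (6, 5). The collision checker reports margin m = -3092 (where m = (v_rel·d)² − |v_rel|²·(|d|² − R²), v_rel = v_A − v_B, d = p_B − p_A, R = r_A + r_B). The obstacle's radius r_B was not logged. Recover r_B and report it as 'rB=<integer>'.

m = -3092
d = (-6, 13);  v_rel = (4, 1),  |v_rel|² = 17
v_rel×d = (4)·(13) − (1)·(-6) = 58
since m = R²·17 − 58²:  R² = (3364 + -3092) / 17 = 16
R = √16 = 4  ⇒  r_B = 4 − 1 = 3

rB=3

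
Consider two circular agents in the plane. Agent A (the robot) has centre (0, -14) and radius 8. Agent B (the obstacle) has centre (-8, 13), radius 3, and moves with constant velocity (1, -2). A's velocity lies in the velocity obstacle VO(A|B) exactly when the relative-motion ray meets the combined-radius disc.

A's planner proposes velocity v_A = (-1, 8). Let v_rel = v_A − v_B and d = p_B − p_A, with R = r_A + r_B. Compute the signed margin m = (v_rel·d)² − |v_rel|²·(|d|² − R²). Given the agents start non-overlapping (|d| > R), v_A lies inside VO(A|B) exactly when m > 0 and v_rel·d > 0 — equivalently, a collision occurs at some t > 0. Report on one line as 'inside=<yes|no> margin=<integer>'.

d = (-8, 27),  |d|² = 793;  R = 8+3 = 11,  c = 793−11² = 672
v_rel = (-2, 10),  |v_rel|² = 104;  v_rel·d = (-2)·(-8) + (10)·(27) = 286
104·t² − 572·t + 672 = 0  ⇒  m = 286² − 104·672 = 11908
m = 11908 > 0,  v_rel·d = 286 > 0  ⇒  inside

inside=yes margin=11908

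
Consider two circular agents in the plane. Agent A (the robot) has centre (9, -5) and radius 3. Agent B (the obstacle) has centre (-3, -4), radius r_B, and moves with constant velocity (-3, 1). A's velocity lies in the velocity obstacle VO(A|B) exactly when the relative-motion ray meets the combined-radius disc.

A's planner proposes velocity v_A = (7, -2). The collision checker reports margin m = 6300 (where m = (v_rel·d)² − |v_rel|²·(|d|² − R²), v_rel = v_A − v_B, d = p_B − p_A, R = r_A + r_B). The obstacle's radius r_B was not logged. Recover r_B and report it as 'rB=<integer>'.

m = 6300
d = (-12, 1);  v_rel = (10, -3),  |v_rel|² = 109
v_rel×d = (10)·(1) − (-3)·(-12) = -26
since m = R²·109 − (-26)²:  R² = (676 + 6300) / 109 = 64
R = √64 = 8  ⇒  r_B = 8 − 3 = 5

rB=5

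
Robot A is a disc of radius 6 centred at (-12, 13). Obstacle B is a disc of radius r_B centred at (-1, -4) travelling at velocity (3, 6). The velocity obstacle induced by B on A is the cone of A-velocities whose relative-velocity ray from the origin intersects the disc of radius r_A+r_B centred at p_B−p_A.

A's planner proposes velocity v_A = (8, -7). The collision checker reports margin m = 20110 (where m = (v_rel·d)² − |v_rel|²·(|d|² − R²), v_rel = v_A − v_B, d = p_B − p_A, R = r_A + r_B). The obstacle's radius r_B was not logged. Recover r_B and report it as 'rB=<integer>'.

m = 20110
d = (11, -17);  v_rel = (5, -13),  |v_rel|² = 194
v_rel×d = (5)·(-17) − (-13)·(11) = 58
since m = R²·194 − 58²:  R² = (3364 + 20110) / 194 = 121
R = √121 = 11  ⇒  r_B = 11 − 6 = 5

rB=5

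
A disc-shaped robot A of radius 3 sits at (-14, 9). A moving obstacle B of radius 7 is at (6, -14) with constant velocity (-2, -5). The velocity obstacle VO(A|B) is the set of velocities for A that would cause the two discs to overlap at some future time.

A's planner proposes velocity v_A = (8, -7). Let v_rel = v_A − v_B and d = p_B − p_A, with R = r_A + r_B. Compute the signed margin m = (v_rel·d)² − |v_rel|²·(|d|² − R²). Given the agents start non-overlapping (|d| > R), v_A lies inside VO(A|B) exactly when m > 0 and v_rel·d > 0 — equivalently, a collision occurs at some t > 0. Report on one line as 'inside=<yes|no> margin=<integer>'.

d = (20, -23),  |d|² = 929;  R = 3+7 = 10,  c = 929−10² = 829
v_rel = (10, -2),  |v_rel|² = 104;  v_rel·d = (10)·(20) + (-2)·(-23) = 246
104·t² − 492·t + 829 = 0  ⇒  m = 246² − 104·829 = -25700
m = -25700 < 0,  v_rel·d = 246 > 0  ⇒  outside

inside=no margin=-25700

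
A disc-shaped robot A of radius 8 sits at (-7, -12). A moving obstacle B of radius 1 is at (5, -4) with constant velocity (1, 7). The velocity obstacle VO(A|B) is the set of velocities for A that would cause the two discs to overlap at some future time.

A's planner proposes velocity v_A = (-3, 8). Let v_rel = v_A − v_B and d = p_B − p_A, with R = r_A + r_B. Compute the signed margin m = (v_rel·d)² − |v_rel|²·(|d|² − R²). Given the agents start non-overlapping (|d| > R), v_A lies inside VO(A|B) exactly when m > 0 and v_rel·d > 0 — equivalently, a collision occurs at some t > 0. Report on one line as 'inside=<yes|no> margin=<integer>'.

d = (12, 8),  |d|² = 208;  R = 8+1 = 9,  c = 208−9² = 127
v_rel = (-4, 1),  |v_rel|² = 17;  v_rel·d = (-4)·(12) + (1)·(8) = -40
17·t² + 80·t + 127 = 0  ⇒  m = (-40)² − 17·127 = -559
m = -559 < 0,  v_rel·d = -40 < 0  ⇒  outside

inside=no margin=-559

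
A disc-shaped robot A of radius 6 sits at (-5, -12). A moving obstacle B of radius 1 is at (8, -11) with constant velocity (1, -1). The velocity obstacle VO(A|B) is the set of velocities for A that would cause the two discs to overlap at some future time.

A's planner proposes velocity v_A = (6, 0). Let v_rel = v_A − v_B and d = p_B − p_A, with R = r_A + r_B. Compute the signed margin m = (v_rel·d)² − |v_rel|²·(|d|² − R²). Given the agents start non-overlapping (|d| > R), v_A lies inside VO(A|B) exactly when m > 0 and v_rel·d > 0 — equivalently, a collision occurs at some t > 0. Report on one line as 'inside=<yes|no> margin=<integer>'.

d = (13, 1),  |d|² = 170;  R = 6+1 = 7,  c = 170−7² = 121
v_rel = (5, 1),  |v_rel|² = 26;  v_rel·d = (5)·(13) + (1)·(1) = 66
26·t² − 132·t + 121 = 0  ⇒  m = 66² − 26·121 = 1210
m = 1210 > 0,  v_rel·d = 66 > 0  ⇒  inside

inside=yes margin=1210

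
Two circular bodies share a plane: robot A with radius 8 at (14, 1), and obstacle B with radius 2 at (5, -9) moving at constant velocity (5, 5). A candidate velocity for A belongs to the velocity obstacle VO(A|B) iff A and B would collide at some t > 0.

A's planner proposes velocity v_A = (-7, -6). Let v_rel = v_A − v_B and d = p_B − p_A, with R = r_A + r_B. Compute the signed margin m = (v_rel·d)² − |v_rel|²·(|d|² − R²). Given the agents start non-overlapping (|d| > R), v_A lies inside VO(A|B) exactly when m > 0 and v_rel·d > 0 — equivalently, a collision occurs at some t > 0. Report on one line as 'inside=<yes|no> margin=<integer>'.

d = (-9, -10),  |d|² = 181;  R = 8+2 = 10,  c = 181−10² = 81
v_rel = (-12, -11),  |v_rel|² = 265;  v_rel·d = (-12)·(-9) + (-11)·(-10) = 218
265·t² − 436·t + 81 = 0  ⇒  m = 218² − 265·81 = 26059
m = 26059 > 0,  v_rel·d = 218 > 0  ⇒  inside

inside=yes margin=26059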